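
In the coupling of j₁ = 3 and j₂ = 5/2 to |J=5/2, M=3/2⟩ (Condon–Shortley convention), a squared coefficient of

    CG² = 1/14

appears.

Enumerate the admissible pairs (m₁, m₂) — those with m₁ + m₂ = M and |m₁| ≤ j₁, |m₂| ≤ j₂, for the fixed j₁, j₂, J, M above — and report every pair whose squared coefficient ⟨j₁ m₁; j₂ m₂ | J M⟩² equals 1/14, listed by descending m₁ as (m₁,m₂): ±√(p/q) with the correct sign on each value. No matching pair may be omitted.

Admissible pairs with m₁+m₂ = M = 3/2: (-1,5/2), (0,3/2), (1,1/2), (2,-1/2), (3,-3/2)
  (m₁,m₂)=(3,-3/2): CG² = 8/21, CG = +√(8/21)
  (m₁,m₂)=(2,-1/2): CG² = 1/14, CG = −√(1/14)   ← matches the target
  (m₁,m₂)=(1,1/2): CG² = 1/35, CG = −√(1/35)
  (m₁,m₂)=(0,3/2): CG² = 7/30, CG = +√(7/30)
  (m₁,m₂)=(-1,5/2): CG² = 2/7, CG = −√(2/7)
Pairs with CG² = 1/14: (2,-1/2): −√(1/14)

(2,-1/2): −√(1/14)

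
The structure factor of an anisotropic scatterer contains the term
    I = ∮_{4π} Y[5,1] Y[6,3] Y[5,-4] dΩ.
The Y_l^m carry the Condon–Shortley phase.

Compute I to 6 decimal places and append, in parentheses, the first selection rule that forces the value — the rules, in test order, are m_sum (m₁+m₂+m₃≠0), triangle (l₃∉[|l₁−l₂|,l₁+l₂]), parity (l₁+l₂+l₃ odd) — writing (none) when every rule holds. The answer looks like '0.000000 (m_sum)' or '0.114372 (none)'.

Rules hold: Σm=0, L=16 even, 1≤5≤11.
N = 11·13·11 = 1573
Δ = 6!·4!·6!/17! = 1/28588560
Racah Σ t=1..5: t=1:−1/345600 t=2:+1/13824 t=3:−1/5184 t=4:+1/13824 t=5:−1/345600 = -7/129600
⇒ 3j(5 6 5; 0 0 0)² = 80/7293, sgn +1
Racah Σ t=3..4: t=3:−1/155520 t=4:+1/138240 = 1/1244160
⇒ 3j(5 6 5; 1 3 -4)² = 3/9724, sgn -1
4πI² = N·(3j₀)²·(3jₘ)² = 20/3757
I = -1·√(0.0053234/4π) = -0.02058209
No selection rule forces the value: the integral is nonzero (none).

-0.020582 (none)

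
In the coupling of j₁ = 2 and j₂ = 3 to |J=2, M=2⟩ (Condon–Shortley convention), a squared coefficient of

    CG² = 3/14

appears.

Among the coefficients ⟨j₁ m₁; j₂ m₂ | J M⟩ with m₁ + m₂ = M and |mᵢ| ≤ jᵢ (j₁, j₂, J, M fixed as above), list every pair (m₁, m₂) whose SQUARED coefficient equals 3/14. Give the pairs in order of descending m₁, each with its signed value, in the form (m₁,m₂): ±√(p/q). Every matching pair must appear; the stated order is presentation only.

(1,1): −√(3/14)

Admissible pairs with m₁+m₂ = M = 2: (-1,3), (0,2), (1,1), (2,0)
  (m₁,m₂)=(2,0): CG² = 1/14, CG = +√(1/14)
  (m₁,m₂)=(1,1): CG² = 3/14, CG = −√(3/14)   ← matches the target
  (m₁,m₂)=(0,2): CG² = 5/14, CG = +√(5/14)
  (m₁,m₂)=(-1,3): CG² = 5/14, CG = −√(5/14)
Pairs with CG² = 3/14: (1,1): −√(3/14)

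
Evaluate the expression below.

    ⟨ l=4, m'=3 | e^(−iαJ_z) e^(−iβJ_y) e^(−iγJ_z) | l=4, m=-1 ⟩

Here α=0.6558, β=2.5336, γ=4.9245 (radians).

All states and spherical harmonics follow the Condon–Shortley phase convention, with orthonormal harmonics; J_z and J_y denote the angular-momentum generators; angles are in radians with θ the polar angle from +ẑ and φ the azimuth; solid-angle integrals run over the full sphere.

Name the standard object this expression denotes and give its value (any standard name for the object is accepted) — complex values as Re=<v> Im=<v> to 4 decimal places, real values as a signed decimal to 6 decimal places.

Wigner D-matrix element, Re=0.4410 Im=-0.0823

This is a Wigner D-matrix element — the rotation-matrix element ⟨l m'| R(α,β,γ) |l m⟩ in the angular-momentum basis.
D^4_{3,-1}(0.6558,2.5336,4.9245) = e^{-i·3·0.6558}·d^4_{3,-1}(2.5336)·e^{-i·-1·4.9245}. Compute d first:
Half-angle: c=0.299336, s=0.954148. N=√(5040·1·6·120)=1904.940944
k∈{0,1} keeps every argument non-negative
  k=0: (−1)^4·1904.9409/(144)·0.2993^4·0.9541^4 = +0.088027
  k=1: (−1)^5·1904.9409/(240)·0.2993^2·0.9541^6 = -0.536638
d^4_{3,-1}(2.5336) = +0.088027 -0.536638 = -0.448611
Attach z-rotation phases: D = e^{-i(3)(0.6558)}·(-0.448611)·e^{-i(-1)(4.9245)} = +0.440998-0.082297i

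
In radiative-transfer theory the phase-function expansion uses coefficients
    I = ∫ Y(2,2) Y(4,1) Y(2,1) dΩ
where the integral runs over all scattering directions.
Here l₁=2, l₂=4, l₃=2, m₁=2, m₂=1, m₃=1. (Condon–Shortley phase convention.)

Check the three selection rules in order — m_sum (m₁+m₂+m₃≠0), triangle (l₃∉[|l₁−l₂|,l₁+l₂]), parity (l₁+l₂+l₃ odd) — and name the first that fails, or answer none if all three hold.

m_sum

Σmᵢ = 4  ✗
l₃∈[|l₁−l₂|,l₁+l₂]=[2,6], have l₃=2
Σlᵢ = 8 ⇒ even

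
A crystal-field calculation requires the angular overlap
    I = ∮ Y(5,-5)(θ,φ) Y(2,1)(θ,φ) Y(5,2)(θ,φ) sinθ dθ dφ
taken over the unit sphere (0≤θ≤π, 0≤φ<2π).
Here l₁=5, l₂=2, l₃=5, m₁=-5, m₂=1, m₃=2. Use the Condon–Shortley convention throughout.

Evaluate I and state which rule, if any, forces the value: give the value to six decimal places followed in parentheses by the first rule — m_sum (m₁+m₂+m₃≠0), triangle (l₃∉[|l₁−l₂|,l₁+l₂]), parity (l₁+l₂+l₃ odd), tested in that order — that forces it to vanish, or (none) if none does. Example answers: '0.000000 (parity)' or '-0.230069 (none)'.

Σmᵢ = -2 ≠ 0, so the φ-integral vanishes; I = 0

0.000000 (m_sum)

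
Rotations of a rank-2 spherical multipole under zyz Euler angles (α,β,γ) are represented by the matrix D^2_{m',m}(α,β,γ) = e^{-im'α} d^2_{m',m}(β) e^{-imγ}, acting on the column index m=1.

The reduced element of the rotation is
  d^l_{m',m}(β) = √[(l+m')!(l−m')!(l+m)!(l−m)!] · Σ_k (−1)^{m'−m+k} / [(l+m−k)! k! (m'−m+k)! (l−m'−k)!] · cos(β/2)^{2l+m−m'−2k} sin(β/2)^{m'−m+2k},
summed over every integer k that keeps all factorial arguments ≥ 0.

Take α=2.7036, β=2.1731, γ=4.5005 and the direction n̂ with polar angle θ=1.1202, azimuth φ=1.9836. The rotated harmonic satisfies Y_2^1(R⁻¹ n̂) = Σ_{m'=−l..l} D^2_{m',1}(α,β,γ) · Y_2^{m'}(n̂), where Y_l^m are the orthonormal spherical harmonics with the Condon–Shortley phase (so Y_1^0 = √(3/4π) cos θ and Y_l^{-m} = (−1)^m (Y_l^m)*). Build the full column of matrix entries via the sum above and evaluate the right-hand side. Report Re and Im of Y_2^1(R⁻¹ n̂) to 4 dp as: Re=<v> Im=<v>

Need the full column D^2_{m',1} for m'=−2..2 at α=2.7036, β=2.1731, γ=4.5005.
cos(β/2)=0.465541, sin(β/2)=0.885026
d^2_{-2,1}: single k=3 term ⇒ +0.645441;  D = +0.397816+0.508268i
d^2_{-1,1}: k∈[2..3] ⇒ +0.509272 -0.613514 = -0.104241;  D = +0.023369+0.101588i
d^2_{0,1}: k∈[1..2] ⇒ +0.218729 -0.790501 = -0.571771;  D = +0.120248-0.558984i
d^2_{1,1}: k∈[0..1] ⇒ +0.046971 -0.509272 = -0.462301;  D = -0.279735+0.368063i
d^2_{2,1}: single k=0 term ⇒ -0.178592;  D = +0.158168-0.082932i
Y_2^{m'}(θ=1.1202,φ=1.9836) and Σ D·Y over m':
  (+0.3978+0.5083i)·(-0.2123+0.2301i)  (+0.0234+0.1016i)·(-0.1215-0.2774i)  (+0.1202-0.5590i)·(-0.1359+0.0000i)  (-0.2797+0.3681i)·(+0.1215-0.2774i)  (+0.1582-0.0829i)·(-0.2123-0.2301i)
Y_2^1(R⁻¹ n̂) = -0.176900+0.144338i

Re=-0.1769 Im=0.1443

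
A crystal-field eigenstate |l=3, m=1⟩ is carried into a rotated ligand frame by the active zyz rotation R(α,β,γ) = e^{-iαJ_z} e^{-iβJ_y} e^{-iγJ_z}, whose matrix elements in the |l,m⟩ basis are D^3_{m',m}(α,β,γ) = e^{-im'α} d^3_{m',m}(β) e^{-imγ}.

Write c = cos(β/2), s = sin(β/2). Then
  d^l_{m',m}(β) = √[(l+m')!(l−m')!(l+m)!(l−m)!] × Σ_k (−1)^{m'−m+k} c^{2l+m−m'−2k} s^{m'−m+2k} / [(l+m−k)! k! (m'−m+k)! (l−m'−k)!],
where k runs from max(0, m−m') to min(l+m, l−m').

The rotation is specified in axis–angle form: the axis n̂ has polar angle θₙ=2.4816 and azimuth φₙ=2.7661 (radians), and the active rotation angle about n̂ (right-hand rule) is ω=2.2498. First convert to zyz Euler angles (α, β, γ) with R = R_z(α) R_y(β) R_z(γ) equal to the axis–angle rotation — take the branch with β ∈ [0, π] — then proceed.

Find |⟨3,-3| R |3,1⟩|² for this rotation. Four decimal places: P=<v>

P=0.0633

Axis–angle → zyz. n̂ = (sinθₙcosφₙ, sinθₙsinφₙ, cosθₙ) = (-0.570394, +0.224847, -0.789997), ω = 2.2498.
R = I cosω + sinω [n̂]ₓ + (1−cosω) n̂n̂ᵀ gives
  R = [-0.098344, +0.405979, +0.908575; -0.823570, -0.545712, +0.154698; +0.558624, -0.733062, +0.388020]
β = atan2(√(R₁₃²+R₂₃²), R₃₃) = 1.172314; α = atan2(R₂₃, R₁₃) mod 2π = 0.168647; γ = atan2(R₃₂, −R₃₁) mod 2π = 4.061225
First d^3_{-3,1}(β=1.1723), then the phase factors e^{-i(-3)α} and e^{-i(1)γ}:
Half-angle: c=0.833073, s=0.553164. N=√(1·720·24·2)=185.903201
The bounds max(0,m−m')=4 and min(l+m,l−m')=4 give 1 term
  k=4: (−1)^0·185.9032/(48)·0.8331^2·0.5532^4 = +0.251667
d^3_{-3,1}(1.1723) = +0.251667
|D^3_{-3,1}|² = |d^3_{-3,1}(β)|² = (+0.251667)² = 0.063336 (the z-rotation phases have unit modulus)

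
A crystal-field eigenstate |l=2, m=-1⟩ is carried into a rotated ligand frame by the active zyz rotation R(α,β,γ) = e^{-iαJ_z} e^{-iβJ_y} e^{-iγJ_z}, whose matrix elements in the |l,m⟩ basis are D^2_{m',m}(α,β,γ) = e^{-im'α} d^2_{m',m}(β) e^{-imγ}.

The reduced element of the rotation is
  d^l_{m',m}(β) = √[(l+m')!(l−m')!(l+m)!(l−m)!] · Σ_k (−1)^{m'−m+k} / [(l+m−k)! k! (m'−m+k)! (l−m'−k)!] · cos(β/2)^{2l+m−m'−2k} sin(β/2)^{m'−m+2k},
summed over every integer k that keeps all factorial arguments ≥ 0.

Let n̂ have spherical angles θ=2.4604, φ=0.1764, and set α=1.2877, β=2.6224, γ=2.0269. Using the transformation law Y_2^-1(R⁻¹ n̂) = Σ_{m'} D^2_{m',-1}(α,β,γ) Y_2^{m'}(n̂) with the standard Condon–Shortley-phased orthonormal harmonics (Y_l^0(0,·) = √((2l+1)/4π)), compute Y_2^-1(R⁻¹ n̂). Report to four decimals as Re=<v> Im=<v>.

Need the full column D^2_{m',-1} for m'=−2..2 at α=1.2877, β=2.6224, γ=2.0269.
cos(β/2)=0.256690, sin(β/2)=0.966494
d^2_{-2,-1}: single k=1 term ⇒ +0.032693;  D = -0.003592-0.032495i
d^2_{-1,-1}: k∈[0..1] ⇒ +0.004341 -0.184645 = -0.180304;  D = +0.177612+0.031039i
d^2_{0,-1}: k∈[0..1] ⇒ -0.040041 +0.567652 = +0.527611;  D = -0.232388+0.473677i
d^2_{1,-1}: k∈[0..1] ⇒ +0.184645 -0.872562 = -0.687916;  D = -0.508375-0.463447i
d^2_{2,-1}: single k=0 term ⇒ -0.463486;  D = -0.395496+0.241665i
Y_2^{m'}(θ=2.4604,φ=0.1764) and Σ D·Y over m':
  (-0.0036-0.0325i)·(+0.1437-0.0529i)  (+0.1776+0.0310i)·(-0.3721+0.0663i)  (-0.2324+0.4737i)·(+0.2556+0.0000i)  (-0.5084-0.4634i)·(+0.3721+0.0663i)  (-0.3955+0.2417i)·(+0.1437+0.0529i)
Y_2^-1(R⁻¹ n̂) = -0.357815-0.075523i

Re=-0.3578 Im=-0.0755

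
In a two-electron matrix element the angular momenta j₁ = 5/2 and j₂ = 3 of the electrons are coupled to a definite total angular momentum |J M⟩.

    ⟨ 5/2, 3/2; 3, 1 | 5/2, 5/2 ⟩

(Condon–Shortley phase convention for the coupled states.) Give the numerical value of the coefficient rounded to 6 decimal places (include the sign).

−√(2/7) ≈ -0.534522

√[6·3!2!3!/9! · 4!1!4!2!5!0!] = √(1152/7)
  +(−1)^1/∏(1,2,0,3,2,0)! = -1/24  (running -1/24)
⟨..|..⟩ = √(1152/7)·(-1/24) = -0.534522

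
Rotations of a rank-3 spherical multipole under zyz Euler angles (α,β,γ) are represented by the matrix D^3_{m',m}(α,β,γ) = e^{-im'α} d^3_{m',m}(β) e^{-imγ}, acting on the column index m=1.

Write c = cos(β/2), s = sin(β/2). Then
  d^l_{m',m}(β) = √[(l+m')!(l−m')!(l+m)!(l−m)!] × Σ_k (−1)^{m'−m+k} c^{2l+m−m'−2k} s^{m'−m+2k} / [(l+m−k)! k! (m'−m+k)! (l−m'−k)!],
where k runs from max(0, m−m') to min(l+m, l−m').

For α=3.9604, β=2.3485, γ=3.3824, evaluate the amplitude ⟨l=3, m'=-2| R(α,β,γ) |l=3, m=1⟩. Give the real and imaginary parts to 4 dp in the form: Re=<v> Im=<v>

Re=0.0917 Im=0.5216

Split into d^3_{-2,1}(β=2.3485) × two z-phases.
With c≡cos(β/2)=0.386235 and s≡sin(β/2)=0.922400, N=[1·120·24·2]^{1/2}=75.894664
k: max(0,(1)−(-2))=3 … min(3+(1),3−(-2))=4
  k=3: (−1)^0·75.8947/(12)·0.3862^3·0.9224^3 = +0.285985
  k=4: (−1)^1·75.8947/(24)·0.3862^1·0.9224^5 = -0.815547
d^3_{-2,1}(2.3485) = +0.285985 -0.815547 = -0.529562
Attach z-rotation phases: D = e^{-i(-2)(3.9604)}·(-0.529562)·e^{-i(1)(3.3824)} = +0.091674+0.521567i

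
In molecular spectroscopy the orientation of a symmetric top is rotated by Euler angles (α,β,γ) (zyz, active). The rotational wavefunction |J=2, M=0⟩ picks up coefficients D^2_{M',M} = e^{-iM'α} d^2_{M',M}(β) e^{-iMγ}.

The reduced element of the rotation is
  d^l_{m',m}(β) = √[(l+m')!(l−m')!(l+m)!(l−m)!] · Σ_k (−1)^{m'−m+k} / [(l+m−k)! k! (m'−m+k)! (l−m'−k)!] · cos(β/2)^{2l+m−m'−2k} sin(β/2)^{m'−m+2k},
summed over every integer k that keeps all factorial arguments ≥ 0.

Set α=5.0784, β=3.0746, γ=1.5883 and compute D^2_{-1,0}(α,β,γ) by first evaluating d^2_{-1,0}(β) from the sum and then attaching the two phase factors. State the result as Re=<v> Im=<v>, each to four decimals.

Re=-0.0293 Im=0.0764

First d^2_{-1,0}(β=3.0746), then the phase factors e^{-i(-1)α} and e^{-i(0)γ}:
Half-angle: c=0.033490, s=0.999439. N=√(1·6·2·2)=4.898979
k: max(0,(0)−(-1))=1 … min(2+(0),2−(-1))=2
  k=1: (−1)^0·4.8990/(2)·0.0335^3·0.9994^1 = +0.000092
  k=2: (−1)^1·4.8990/(2)·0.0335^1·0.9994^3 = -0.081896
d^2_{-1,0}(3.0746) = +0.000092 -0.081896 = -0.081804
D = (+0.357894-0.933762i)·(-0.081804)·(+1.000000+0.000000i) = -0.029277+0.076385i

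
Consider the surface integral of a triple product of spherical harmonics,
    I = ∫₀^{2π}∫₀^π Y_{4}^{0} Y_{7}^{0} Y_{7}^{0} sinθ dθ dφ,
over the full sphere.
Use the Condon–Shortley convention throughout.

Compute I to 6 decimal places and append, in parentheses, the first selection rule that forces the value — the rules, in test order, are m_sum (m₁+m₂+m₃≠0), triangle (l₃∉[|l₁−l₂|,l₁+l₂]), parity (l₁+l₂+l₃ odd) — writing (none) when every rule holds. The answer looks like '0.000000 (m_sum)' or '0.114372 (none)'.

0.124664 (none)

m-sum 0 ✓  L=18 even ✓  3≤7≤11 ✓
Π(2lᵢ+1) = 9×15×15 = 2025
triangle coeff Δ(4,7,7) = 1/58198140
Σ_t [0,4]: t=0:+1/17418240 t=1:−1/622080 t=2:+1/230400 t=3:−1/622080 t=4:+1/17418240 = 1/806400
(3j)²=2268/230945 [(4 7 7; 0 0 0)], sign=-1
(m-triple is (0,0,0) — same symbol as above.)
⇒ 4πI² = 416649744/2133423721
I = (+1)√(416649744/2133423721/(4π)) = 0.12466429
No selection rule forces the value: the integral is nonzero (none).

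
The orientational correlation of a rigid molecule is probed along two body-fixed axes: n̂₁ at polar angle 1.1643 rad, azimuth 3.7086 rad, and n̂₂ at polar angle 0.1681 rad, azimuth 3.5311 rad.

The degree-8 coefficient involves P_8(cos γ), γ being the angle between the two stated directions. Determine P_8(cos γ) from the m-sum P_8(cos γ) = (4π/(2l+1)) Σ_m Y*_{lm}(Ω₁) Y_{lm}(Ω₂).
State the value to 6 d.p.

Expand P_8 via completeness: Σ_{m} conj(Y_{8,m}) at Ω₁ times Y_{8,m} at Ω₂ —
  [-8]  conj(Y_{8,-8})(Ω₁) = (-0.045806, -0.257075) ; Y_{8,-8}(Ω₂) = (-0.000000, -0.000000) ; Δ = (0.000000, 0.000000)
  [-7]  conj(Y_{8,-7})(Ω₁) = (0.304284, 0.331021) ; Y_{8,-7}(Ω₂) = (0.000007, 0.000003) ; Δ = (0.000001, 0.000003)
  [-6]  conj(Y_{8,-6})(Ω₁) = (-0.293773, -0.078292) ; Y_{8,-6}(Ω₂) = (-0.000078, -0.000081) ; Δ = (0.000017, 0.000030)
  [-5]  conj(Y_{8,-5})(Ω₁) = (-0.131251, 0.041546) ; Y_{8,-5}(Ω₂) = (0.000448, 0.001132) ; Δ = (-0.000106, -0.000130)
  [-4]  conj(Y_{8,-4})(Ω₁) = (0.228213, -0.272471) ; Y_{8,-4}(Ω₂) = (0.000126, -0.009844) ; Δ = (-0.002654, -0.002281)
  [-3]  conj(Y_{8,-3})(Ω₁) = (-0.003876, 0.029598) ; Y_{8,-3}(Ω₂) = (-0.023014, 0.054090) ; Δ = (-0.001512, -0.000891)
  [-2]  conj(Y_{8,-2})(Ω₁) = (0.139339, 0.298463) ; Y_{8,-2}(Ω₂) = (0.175367, -0.173142) ; Δ = (0.076112, 0.028215)
  [-1]  conj(Y_{8,-1})(Ω₁) = (-0.081631, -0.051979) ; Y_{8,-1}(Ω₂) = (-0.589470, 0.241965) ; Δ = (0.060696, 0.010888)
  [+0]  conj(Y_{8,0})(Ω₁) = (-0.314961, -0.000000) ; Y_{8,0}(Ω₂) = (0.642029, 0.000000) ; Δ = (-0.202214, -0.000000)
  [+1]  conj(Y_{8,1})(Ω₁) = (0.081631, -0.051979) ; Y_{8,1}(Ω₂) = (0.589470, 0.241965) ; Δ = (0.060696, -0.010888)
  [+2]  conj(Y_{8,2})(Ω₁) = (0.139339, -0.298463) ; Y_{8,2}(Ω₂) = (0.175367, 0.173142) ; Δ = (0.076112, -0.028215)
  [+3]  conj(Y_{8,3})(Ω₁) = (0.003876, 0.029598) ; Y_{8,3}(Ω₂) = (0.023014, 0.054090) ; Δ = (-0.001512, 0.000891)
  [+4]  conj(Y_{8,4})(Ω₁) = (0.228213, 0.272471) ; Y_{8,4}(Ω₂) = (0.000126, 0.009844) ; Δ = (-0.002654, 0.002281)
  [+5]  conj(Y_{8,5})(Ω₁) = (0.131251, 0.041546) ; Y_{8,5}(Ω₂) = (-0.000448, 0.001132) ; Δ = (-0.000106, 0.000130)
  [+6]  conj(Y_{8,6})(Ω₁) = (-0.293773, 0.078292) ; Y_{8,6}(Ω₂) = (-0.000078, 0.000081) ; Δ = (0.000017, -0.000030)
  [+7]  conj(Y_{8,7})(Ω₁) = (-0.304284, 0.331021) ; Y_{8,7}(Ω₂) = (-0.000007, 0.000003) ; Δ = (0.000001, -0.000003)
  [+8]  conj(Y_{8,8})(Ω₁) = (-0.045806, 0.257075) ; Y_{8,8}(Ω₂) = (-0.000000, 0.000000) ; Δ = (0.000000, -0.000000)
Accumulated sum (0.062895, -0.000000); after 4π/(2l+1) scaling, (0.046492, -0.000000) ⇒ P_8 = 0.046492

0.046492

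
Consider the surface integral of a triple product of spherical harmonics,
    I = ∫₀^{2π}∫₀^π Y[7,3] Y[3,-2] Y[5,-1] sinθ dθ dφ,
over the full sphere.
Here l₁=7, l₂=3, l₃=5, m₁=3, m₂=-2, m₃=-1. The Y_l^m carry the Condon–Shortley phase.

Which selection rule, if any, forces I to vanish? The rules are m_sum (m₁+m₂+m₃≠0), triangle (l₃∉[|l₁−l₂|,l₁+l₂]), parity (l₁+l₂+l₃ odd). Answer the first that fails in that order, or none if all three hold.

parity

Σmᵢ = 0  ✓
l₃∈[|l₁−l₂|,l₁+l₂]=[4,10], have l₃=5  ✓
Σlᵢ = 15 ⇒ odd  ✗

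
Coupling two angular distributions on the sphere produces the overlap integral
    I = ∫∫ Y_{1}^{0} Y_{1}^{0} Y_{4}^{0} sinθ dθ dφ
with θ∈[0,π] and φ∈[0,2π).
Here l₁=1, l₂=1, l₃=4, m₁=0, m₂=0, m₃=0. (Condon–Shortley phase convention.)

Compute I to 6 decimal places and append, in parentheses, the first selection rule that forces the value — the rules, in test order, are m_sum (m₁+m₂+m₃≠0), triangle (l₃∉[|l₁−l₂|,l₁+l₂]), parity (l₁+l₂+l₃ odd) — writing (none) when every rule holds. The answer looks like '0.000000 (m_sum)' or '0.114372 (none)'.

0.000000 (triangle)

|1−1|≤4≤1+1 violated ⇒ I = 0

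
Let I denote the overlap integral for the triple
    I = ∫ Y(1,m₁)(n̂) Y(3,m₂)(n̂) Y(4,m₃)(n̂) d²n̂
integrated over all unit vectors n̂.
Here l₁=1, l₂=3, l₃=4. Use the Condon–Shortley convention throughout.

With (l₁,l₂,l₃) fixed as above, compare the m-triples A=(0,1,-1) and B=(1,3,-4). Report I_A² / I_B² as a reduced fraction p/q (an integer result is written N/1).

15/28

Shared (l₁,l₂,l₃)=(1,3,4): N and (l;000)² cancel in I_A²/I_B².
A: Δ = 0!·2!·6!/9! = 1/252; Racah Σ t=0..0: t=0:+1/48 = 1/48; ⇒ 3j(1 3 4; 0 1 -1)² = 5/84, sgn -1
B: Δ = 0!·2!·6!/9! = 1/252; Racah Σ t=0..0: t=0:+1/1440 = 1/1440; ⇒ 3j(1 3 4; 1 3 -4)² = 1/9, sgn +1
I_A²/I_B² = (5/84)/(1/9) = 15/28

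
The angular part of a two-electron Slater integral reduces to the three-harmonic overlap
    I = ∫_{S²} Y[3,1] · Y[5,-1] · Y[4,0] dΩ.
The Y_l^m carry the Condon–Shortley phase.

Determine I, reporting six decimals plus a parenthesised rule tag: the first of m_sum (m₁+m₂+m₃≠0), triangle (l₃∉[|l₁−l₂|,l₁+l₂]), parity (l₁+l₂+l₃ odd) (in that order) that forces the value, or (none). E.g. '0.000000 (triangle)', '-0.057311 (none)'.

Checks pass: Σm=0; 12 even; l₃=4∈[2,8].
(2·3+1)(2·5+1)(2·4+1) = 693
Δ: 4! 2! 6! / 13! → 1/180180
sum: t=1:−1/576 t=2:+1/144 t=3:−1/576 = 1/288
3j²(3 5 4; 0 0 0) = Δ·Π!·Σ² = 20/1001  (sign +1)
sum: t=0:+1/2304 t=1:−1/216 t=2:+1/384 = -11/6912
3j²(3 5 4; 1 -1 0) = Δ·Π!·Σ² = 11/1638  (sign -1)
combine: 4πI² = 693·20/1001·11/1638 = 110/1183
take √, sign -1: I = -0.08601992
No selection rule forces the value: the integral is nonzero (none).

-0.086020 (none)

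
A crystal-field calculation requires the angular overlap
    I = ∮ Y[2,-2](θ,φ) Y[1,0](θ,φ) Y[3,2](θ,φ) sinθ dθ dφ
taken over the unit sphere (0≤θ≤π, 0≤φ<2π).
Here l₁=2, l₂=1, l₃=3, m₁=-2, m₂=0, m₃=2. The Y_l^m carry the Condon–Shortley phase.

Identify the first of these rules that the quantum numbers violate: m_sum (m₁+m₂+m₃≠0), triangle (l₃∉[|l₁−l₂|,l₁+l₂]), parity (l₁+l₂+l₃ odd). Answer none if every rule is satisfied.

none

Σmᵢ = 0  ✓
l₃∈[|l₁−l₂|,l₁+l₂]=[1,3], have l₃=3  ✓
Σlᵢ = 6 ⇒ even  ✓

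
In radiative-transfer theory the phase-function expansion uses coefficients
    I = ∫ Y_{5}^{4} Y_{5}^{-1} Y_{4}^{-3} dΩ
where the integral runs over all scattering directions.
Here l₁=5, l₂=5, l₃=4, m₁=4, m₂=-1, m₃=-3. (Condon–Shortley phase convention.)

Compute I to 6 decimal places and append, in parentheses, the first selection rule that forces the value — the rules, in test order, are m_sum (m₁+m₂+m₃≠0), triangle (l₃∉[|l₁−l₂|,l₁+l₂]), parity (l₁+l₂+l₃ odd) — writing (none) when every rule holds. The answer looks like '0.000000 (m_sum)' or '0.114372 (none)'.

-0.168084 (none)

m-sum 0 ✓  L=14 even ✓  0≤4≤10 ✓
Π(2lᵢ+1) = 11×11×9 = 1089
triangle coeff Δ(5,5,4) = 1/3153150
Σ_t [1,5]: t=1:−1/69120 t=2:+1/1728 t=3:−1/576 t=4:+1/1728 t=5:−1/69120 = -7/11520
(3j)²=2/143 [(5 5 4; 0 0 0)], sign=-1
Σ_t [0,1]: t=0:+1/103680 t=1:−1/17280 = -1/20736
(3j)²=10/429 [(5 5 4; 4 -1 -3)], sign=+1
⇒ 4πI² = 60/169
I = (-1)√(60/169/(4π)) = -0.16808437
No selection rule forces the value: the integral is nonzero (none).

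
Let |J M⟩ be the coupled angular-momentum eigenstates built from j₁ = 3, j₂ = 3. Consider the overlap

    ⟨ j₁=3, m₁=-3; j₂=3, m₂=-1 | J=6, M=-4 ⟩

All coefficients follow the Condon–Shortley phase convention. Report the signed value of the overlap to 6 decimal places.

+0.476731

triangle: 0!·6!·6!/13! = 518400/6227020800
(j±m)!: 0!·6!·2!·4!·2!·10! = 250822656000
prefactor² = (2J+1)·Δ·N² = 2985984000/11
  k=0: +1/(0!·0!·6!·2!·0!·4!) = 1/34560
Σ = 1/34560  ⇒  CG² = 2985984000/11·(1/34560)² = 5/22
CG = +√(5/22) = +0.476731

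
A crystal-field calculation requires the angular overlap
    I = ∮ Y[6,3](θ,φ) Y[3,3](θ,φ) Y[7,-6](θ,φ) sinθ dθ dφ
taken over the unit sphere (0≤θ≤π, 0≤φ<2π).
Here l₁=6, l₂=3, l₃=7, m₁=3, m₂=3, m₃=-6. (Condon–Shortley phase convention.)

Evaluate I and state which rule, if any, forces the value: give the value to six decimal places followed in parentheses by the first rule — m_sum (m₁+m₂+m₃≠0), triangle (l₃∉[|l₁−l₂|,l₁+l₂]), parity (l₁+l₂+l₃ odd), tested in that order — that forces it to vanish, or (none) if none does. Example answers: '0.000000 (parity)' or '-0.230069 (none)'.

Rules hold: Σm=0, L=16 even, 3≤7≤9.
N = 13·7·15 = 1365
Δ = 2!·10!·4!/17! = 1/2042040
Racah Σ t=0..2: t=0:+1/207360 t=1:−1/57600 t=2:+1/207360 = -1/129600
⇒ 3j(6 3 7; 0 0 0)² = 168/12155, sgn +1
Racah Σ t=2..2: t=2:+1/17418240 = 1/17418240
⇒ 3j(6 3 7; 3 3 -6)² = 15/952, sgn -1
4πI² = N·(3j₀)²·(3jₘ)² = 945/3179
I = -1·√(0.297263/4π) = -0.15380332
No selection rule forces the value: the integral is nonzero (none).

-0.153803 (none)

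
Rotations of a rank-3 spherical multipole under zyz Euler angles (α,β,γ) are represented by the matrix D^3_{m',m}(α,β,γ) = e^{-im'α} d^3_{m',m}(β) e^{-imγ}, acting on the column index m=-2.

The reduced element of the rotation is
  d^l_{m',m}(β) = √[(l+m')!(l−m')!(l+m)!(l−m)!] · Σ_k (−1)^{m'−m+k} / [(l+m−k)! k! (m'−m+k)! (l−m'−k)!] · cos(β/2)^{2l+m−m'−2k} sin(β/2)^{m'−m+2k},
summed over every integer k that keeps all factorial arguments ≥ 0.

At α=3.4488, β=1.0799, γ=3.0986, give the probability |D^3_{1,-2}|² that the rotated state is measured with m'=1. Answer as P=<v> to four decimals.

D^3_{1,-2}(3.4488,1.0799,3.0986) = e^{-i·1·3.4488}·d^3_{1,-2}(1.0799)·e^{-i·-2·3.0986}. Compute d first:
c=cos(1.079900/2)=0.857734, s=sin(1.079900/2)=0.514093; N=√[24·2·1·120]=75.894664
k: max(0,(-2)−(1))=0 … min(3+(-2),3−(1))=1
  k=0: (−1)^3·75.8947/(12)·0.8577^3·0.5141^3 = -0.542268
  k=1: (−1)^4·75.8947/(24)·0.8577^1·0.5141^5 = +0.097401
d^3_{1,-2}(1.0799) = -0.542268 +0.097401 = -0.444867
|D^3_{1,-2}|² = |d^3_{1,-2}(β)|² = (-0.444867)² = 0.197907 (the z-rotation phases have unit modulus)

P=0.1979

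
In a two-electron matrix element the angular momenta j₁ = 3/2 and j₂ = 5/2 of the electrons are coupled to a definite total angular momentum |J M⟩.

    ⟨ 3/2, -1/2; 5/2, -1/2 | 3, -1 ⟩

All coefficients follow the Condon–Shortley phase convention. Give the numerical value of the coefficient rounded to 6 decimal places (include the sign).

triangle: 1!·2!·4!/8! = 48/40320
(j±m)!: 1!·2!·2!·3!·2!·4! = 1152
prefactor² = (2J+1)·Δ·N² = 48/5
  k=0: +1/(0!·1!·2!·2!·0!·2!) = 1/8
  k=1: −1/(1!·0!·1!·1!·1!·3!) = -1/6
Σ = -1/24  ⇒  CG² = 48/5·(-1/24)² = 1/60
CG = −√(1/60) = -0.129099

-0.129099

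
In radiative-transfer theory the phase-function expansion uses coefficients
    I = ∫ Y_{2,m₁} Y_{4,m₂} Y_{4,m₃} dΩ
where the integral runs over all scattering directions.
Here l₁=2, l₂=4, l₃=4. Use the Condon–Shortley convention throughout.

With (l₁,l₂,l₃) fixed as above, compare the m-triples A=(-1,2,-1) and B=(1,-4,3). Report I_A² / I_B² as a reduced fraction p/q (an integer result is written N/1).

Same 2,4,4: normalisation and zero-m 3j drop out of the ratio.
A: Δ: 2! 2! 6! / 11! → 1/13860; sum: t=1:−1/240 t=2:+1/96 = 1/160; 3j²(2 4 4; -1 2 -1) = Δ·Π!·Σ² = 27/1540  (sign -1)
B: Δ: 2! 2! 6! / 11! → 1/13860; sum: t=0:+1/1440 = 1/1440; 3j²(2 4 4; 1 -4 3) = Δ·Π!·Σ² = 7/165  (sign -1)
I_A²/I_B² = (27/1540)/(7/165) = 81/196

81/196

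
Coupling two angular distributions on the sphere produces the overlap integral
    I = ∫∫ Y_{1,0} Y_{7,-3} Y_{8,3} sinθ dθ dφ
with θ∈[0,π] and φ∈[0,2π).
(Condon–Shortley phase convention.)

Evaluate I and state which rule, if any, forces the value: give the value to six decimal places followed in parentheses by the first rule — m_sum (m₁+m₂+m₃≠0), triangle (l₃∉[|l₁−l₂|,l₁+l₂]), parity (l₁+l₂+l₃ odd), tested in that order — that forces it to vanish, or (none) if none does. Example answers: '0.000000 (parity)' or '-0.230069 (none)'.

m-sum 0 ✓  L=16 even ✓  6≤8≤8 ✓
Π(2lᵢ+1) = 3×15×17 = 765
triangle coeff Δ(1,7,8) = 1/2040
Σ_t [0,0]: t=0:+1/25401600 = 1/25401600
(3j)²=8/255 [(1 7 8; 0 0 0)], sign=+1
Σ_t [0,0]: t=0:+1/87091200 = 1/87091200
(3j)²=11/408 [(1 7 8; 0 -3 3)], sign=-1
⇒ 4πI² = 11/17
I = (-1)√(11/17/(4π)) = -0.22691696
No selection rule forces the value: the integral is nonzero (none).

-0.226917 (none)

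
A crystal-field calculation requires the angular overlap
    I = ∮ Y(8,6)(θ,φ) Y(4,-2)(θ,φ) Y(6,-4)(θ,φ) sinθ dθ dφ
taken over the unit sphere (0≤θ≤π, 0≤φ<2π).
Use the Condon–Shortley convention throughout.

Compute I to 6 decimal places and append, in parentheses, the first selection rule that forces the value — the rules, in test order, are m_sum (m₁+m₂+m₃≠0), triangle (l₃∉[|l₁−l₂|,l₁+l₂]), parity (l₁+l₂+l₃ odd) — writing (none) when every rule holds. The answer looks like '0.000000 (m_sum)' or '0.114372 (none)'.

Checks pass: Σm=0; 18 even; l₃=6∈[4,12].
(2·8+1)(2·4+1)(2·6+1) = 1989
Δ: 6! 10! 2! / 19! → 1/23279256
sum: t=2:+1/1658880 t=3:−1/518400 t=4:+1/1658880 = -1/1382400
3j²(8 4 6; 0 0 0) = Δ·Π!·Σ² = 504/46189  (sign -1)
sum: t=0:+1/116121600 t=1:−1/43545600 t=2:+1/348364800 = -1/87091200
3j²(8 4 6; 6 -2 -4) = Δ·Π!·Σ² = 10/969  (sign -1)
combine: 4πI² = 1989·504/46189·10/969 = 15120/67507
take √, sign +1: I = 0.13350470
No selection rule forces the value: the integral is nonzero (none).

0.133505 (none)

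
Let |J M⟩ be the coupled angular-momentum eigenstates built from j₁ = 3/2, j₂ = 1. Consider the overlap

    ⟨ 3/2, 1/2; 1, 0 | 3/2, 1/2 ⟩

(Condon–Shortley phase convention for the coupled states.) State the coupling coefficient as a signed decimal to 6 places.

+√(1/15) = +0.258199

j₁+j₂−J=1  J+j₁−j₂=2  J−j₁+j₂=1  j₁+j₂+J+1=5
(j₁±m₁, j₂±m₂, J±M) = (2,1,1,1,2,1)
P² = 4/15
sum k=0..1:
  [0] +1/1 = 1
  [1] −1/2 = -1/2
S = 1/2
C² = P²·S² = 1/15 ; C = +0.258199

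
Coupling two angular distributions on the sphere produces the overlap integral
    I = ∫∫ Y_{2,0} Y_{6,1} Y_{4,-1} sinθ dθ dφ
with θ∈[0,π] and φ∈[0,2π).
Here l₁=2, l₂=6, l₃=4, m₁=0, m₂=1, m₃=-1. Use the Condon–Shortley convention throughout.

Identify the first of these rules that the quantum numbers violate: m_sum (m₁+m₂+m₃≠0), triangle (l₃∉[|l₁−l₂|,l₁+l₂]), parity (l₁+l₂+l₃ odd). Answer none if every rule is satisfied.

none

m₁+m₂+m₃ = 0 + 1 − 1 = 0  ✓
triangle: |2−6|=4 ≤ l₃=4 ≤ 2+6=8  ✓
parity: l₁+l₂+l₃ = 12 is even  ✓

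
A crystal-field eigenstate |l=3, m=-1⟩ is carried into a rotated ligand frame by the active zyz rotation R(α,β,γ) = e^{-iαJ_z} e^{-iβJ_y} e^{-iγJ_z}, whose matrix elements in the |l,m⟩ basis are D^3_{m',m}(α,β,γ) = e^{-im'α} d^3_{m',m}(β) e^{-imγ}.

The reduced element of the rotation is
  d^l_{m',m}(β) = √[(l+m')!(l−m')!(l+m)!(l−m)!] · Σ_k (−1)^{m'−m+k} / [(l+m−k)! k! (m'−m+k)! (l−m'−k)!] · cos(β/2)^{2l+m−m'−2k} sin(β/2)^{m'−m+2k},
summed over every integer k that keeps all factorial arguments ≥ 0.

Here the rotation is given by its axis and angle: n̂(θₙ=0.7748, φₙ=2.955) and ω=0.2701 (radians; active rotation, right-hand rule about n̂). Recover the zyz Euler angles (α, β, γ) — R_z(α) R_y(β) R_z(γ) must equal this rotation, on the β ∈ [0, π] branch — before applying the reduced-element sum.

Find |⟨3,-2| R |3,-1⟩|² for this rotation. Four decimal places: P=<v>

P=0.0818

Axis–angle → zyz. n̂ = (sinθₙcosφₙ, sinθₙsinφₙ, cosθₙ) = (-0.687430, +0.129779, +0.714561), ω = 0.2701.
R = I cosω + sinω [n̂]ₓ + (1−cosω) n̂n̂ᵀ gives
  R = [+0.980877, -0.193899, +0.016819; +0.187430, +0.964355, +0.186788; -0.052438, -0.180063, +0.982256]
β = atan2(√(R₁₃²+R₂₃²), R₃₃) = 0.188661; α = atan2(R₂₃, R₁₃) mod 2π = 1.480993; γ = atan2(R₃₂, −R₃₁) mod 2π = 4.995771
First d^3_{-2,-1}(β=0.1887), then the phase factors e^{-i(-2)α} and e^{-i(-1)γ}:
c=cos(0.188661/2)=0.995554, s=sin(0.188661/2)=0.094190; N=√[1·120·2·24]=75.894664
The bounds max(0,m−m')=1 and min(l+m,l−m')=2 give 2 terms
  k=1: (−1)^0·75.8947/(24)·0.9956^5·0.0942^1 = +0.291294
  k=2: (−1)^1·75.8947/(12)·0.9956^3·0.0942^3 = -0.005215
d^3_{-2,-1}(0.1887) = +0.291294 -0.005215 = +0.286079
|D^3_{-2,-1}|² = |d^3_{-2,-1}(β)|² = (+0.286079)² = 0.081841 (the z-rotation phases have unit modulus)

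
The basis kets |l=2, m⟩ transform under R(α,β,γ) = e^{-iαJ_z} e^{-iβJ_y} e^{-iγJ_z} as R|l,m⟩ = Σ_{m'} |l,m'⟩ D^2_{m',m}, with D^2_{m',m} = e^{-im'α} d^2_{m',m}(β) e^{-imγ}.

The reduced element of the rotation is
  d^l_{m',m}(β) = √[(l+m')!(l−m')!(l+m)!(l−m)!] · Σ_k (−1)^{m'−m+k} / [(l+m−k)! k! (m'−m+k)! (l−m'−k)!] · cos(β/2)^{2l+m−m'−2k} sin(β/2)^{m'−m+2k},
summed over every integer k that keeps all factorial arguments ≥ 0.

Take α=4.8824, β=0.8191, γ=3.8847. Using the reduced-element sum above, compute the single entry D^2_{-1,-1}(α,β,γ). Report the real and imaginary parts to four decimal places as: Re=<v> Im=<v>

First d^2_{-1,-1}(β=0.8191), then the phase factors e^{-i(-1)α} and e^{-i(-1)γ}:
Half-angle: c=0.917300, s=0.398197. N=√(1·6·1·6)=6.000000
Admissible k: 0..1 (factorial args all ≥0)
  k=0: (−1)^0·6.0000/(6)·0.9173^4·0.3982^0 = +0.708020
  k=1: (−1)^1·6.0000/(2)·0.9173^2·0.3982^2 = -0.400257
d^2_{-1,-1}(0.8191) = +0.708020 -0.400257 = +0.307763
Attach z-rotation phases: D = e^{-i(-1)(4.8824)}·(+0.307763)·e^{-i(-1)(3.8847)} = -0.243568+0.188130i

Re=-0.2436 Im=0.1881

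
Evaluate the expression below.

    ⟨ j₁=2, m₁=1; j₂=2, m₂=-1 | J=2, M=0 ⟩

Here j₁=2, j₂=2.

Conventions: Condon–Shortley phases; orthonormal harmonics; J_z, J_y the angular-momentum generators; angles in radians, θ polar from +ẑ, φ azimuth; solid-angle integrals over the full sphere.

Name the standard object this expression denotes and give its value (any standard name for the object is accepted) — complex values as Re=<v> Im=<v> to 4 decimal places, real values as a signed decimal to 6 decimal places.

This is a Clebsch–Gordan (vector-coupling) coefficient.
j₁+j₂−J=2  J+j₁−j₂=2  J−j₁+j₂=2  j₁+j₂+J+1=7
(j₁±m₁, j₂±m₂, J±M) = (3,1,1,3,2,2)
P² = 8/7
sum k=0..1:
  [0] +1/2 = 1/2
  [1] −1/4 = -1/4
S = 1/4
C² = P²·S² = 1/14 ; C = +0.267261

Clebsch–Gordan coefficient, +√(1/14) ≈ +0.267261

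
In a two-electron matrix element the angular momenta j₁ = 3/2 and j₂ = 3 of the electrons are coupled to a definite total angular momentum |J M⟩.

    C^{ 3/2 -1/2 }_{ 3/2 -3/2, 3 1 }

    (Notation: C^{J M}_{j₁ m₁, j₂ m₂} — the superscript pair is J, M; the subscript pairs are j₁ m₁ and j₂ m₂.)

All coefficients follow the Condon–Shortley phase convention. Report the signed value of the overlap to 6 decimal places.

√[4·3!0!3!/7! · 0!3!4!2!1!2!] = √(576/35)
  +(−1)^3/∏(3,0,0,1,0,2)! = -1/12  (running -1/12)
⟨..|..⟩ = √(576/35)·(-1/12) = -0.338062

−√(4/35) = -0.338062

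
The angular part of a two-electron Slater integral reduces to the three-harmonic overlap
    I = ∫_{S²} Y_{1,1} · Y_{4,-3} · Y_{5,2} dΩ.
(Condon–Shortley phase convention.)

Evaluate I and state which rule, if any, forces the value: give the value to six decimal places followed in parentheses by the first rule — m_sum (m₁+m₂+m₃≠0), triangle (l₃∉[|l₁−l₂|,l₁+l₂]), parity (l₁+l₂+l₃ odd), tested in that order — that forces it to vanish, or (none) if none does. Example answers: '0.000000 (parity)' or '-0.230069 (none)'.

0.085055 (none)

m-sum 0 ✓  L=10 even ✓  3≤5≤5 ✓
Π(2lᵢ+1) = 3×9×11 = 297
triangle coeff Δ(1,4,5) = 1/495
Σ_t [0,0]: t=0:+1/576 = 1/576
(3j)²=5/99 [(1 4 5; 0 0 0)], sign=-1
Σ_t [0,0]: t=0:+1/10080 = 1/10080
(3j)²=1/165 [(1 4 5; 1 -3 2)], sign=-1
⇒ 4πI² = 1/11
I = (+1)√(1/11/(4π)) = 0.08505478
No selection rule forces the value: the integral is nonzero (none).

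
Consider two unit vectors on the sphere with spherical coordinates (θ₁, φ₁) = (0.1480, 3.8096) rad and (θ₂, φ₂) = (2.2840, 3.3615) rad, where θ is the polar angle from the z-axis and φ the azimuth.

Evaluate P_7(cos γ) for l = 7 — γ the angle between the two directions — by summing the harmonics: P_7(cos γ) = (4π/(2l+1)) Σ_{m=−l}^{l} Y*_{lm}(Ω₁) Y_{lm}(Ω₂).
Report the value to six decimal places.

Expand P_7 via completeness: Σ_{m} conj(Y_{7,m}) at Ω₁ times Y_{7,m} at Ω₂ —
  [-7]  conj(Y_{7,-7})(Ω₁) = 0.00000 + 0.00000j ; Y_{7,-7}(Ω₂) = -0.00222 + 0.07072j ; Δ = -0.00000 + 0.00000j
  [-6]  conj(Y_{7,-6})(Ω₁) = -0.00001 - 0.00001j ; Y_{7,-6}(Ω₂) = -0.05696 + 0.22183j ; Δ = 0.00000 - 0.00000j
  [-5]  conj(Y_{7,-5})(Ω₁) = 0.00029 + 0.00006j ; Y_{7,-5}(Ω₂) = -0.18812 + 0.36920j ; Δ = -0.00008 + 0.00010j
  [-4]  conj(Y_{7,-4})(Ω₁) = -0.00297 + 0.00151j ; Y_{7,-4}(Ω₂) = -0.25677 + 0.31037j ; Δ = 0.00030 - 0.00131j
  [-3]  conj(Y_{7,-3})(Ω₁) = 0.01121 - 0.02424j ; Y_{7,-3}(Ω₂) = -0.03594 + 0.02788j ; Δ = 0.00027 + 0.00118j
  [-2]  conj(Y_{7,-2})(Ω₁) = 0.03463 + 0.14478j ; Y_{7,-2}(Ω₂) = 0.31170 - 0.14667j ; Δ = 0.03203 + 0.04005j
  [-1]  conj(Y_{7,-1})(Ω₁) = -0.40652 - 0.32075j ; Y_{7,-1}(Ω₂) = 0.20103 - 0.04493j ; Δ = -0.09613 - 0.04621j
  [+0]  conj(Y_{7,0})(Ω₁) = 0.78206 + 0.00000j ; Y_{7,0}(Ω₂) = -0.29065 + 0.00000j ; Δ = -0.22731 + 0.00000j
  [+1]  conj(Y_{7,1})(Ω₁) = 0.40652 - 0.32075j ; Y_{7,1}(Ω₂) = -0.20103 - 0.04493j ; Δ = -0.09613 + 0.04621j
  [+2]  conj(Y_{7,2})(Ω₁) = 0.03463 - 0.14478j ; Y_{7,2}(Ω₂) = 0.31170 + 0.14667j ; Δ = 0.03203 - 0.04005j
  [+3]  conj(Y_{7,3})(Ω₁) = -0.01121 - 0.02424j ; Y_{7,3}(Ω₂) = 0.03594 + 0.02788j ; Δ = 0.00027 - 0.00118j
  [+4]  conj(Y_{7,4})(Ω₁) = -0.00297 - 0.00151j ; Y_{7,4}(Ω₂) = -0.25677 - 0.31037j ; Δ = 0.00030 + 0.00131j
  [+5]  conj(Y_{7,5})(Ω₁) = -0.00029 + 0.00006j ; Y_{7,5}(Ω₂) = 0.18812 + 0.36920j ; Δ = -0.00008 - 0.00010j
  [+6]  conj(Y_{7,6})(Ω₁) = -0.00001 + 0.00001j ; Y_{7,6}(Ω₂) = -0.05696 - 0.22183j ; Δ = 0.00000 + 0.00000j
  [+7]  conj(Y_{7,7})(Ω₁) = -0.00000 + 0.00000j ; Y_{7,7}(Ω₂) = 0.00222 + 0.07072j ; Δ = -0.00000 - 0.00000j
Σ over m = -0.35453 - 0.00000j; ×(4π/15) → -0.29701 - 0.00000j. Real part: -0.297009

-0.297009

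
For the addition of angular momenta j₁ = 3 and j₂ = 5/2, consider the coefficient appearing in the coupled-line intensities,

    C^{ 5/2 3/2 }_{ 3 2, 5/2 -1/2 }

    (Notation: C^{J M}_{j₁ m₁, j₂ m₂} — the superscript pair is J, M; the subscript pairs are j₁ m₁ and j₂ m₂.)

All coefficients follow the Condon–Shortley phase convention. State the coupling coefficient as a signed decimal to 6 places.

-0.267261

j₁+j₂−J=3  J+j₁−j₂=3  J−j₁+j₂=2  j₁+j₂+J+1=9
(j₁±m₁, j₂±m₂, J±M) = (5,1,2,3,4,1)
P² = 288/7
sum k=0..1:
  [0] +1/24 = 1/24
  [1] −1/12 = -1/12
S = -1/24
C² = P²·S² = 1/14 ; C = -0.267261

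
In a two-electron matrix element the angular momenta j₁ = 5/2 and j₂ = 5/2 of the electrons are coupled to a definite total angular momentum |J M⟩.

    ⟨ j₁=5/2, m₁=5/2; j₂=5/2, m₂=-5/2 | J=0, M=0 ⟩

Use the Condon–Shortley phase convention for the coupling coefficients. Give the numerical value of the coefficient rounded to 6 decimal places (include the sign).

√[1·5!0!0!/6! · 5!0!0!5!0!0!] = √(2400)
  +(−1)^0/∏(0,5,0,0,0,0)! = 1/120  (running 1/120)
⟨..|..⟩ = √(2400)·(1/120) = +0.408248

+√(1/6) = +0.408248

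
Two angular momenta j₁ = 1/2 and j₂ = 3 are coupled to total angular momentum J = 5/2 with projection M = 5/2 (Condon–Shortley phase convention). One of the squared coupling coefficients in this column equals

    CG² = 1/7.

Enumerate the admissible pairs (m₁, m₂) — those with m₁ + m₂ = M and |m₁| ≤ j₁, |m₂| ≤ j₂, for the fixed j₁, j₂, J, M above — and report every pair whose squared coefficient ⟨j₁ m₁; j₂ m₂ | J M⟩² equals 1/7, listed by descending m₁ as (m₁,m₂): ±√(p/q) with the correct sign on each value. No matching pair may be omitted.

Admissible pairs with m₁+m₂ = M = 5/2: (-1/2,3), (1/2,2)
  (m₁,m₂)=(1/2,2): CG² = 1/7, CG = +√(1/7)   ← matches the target
  (m₁,m₂)=(-1/2,3): CG² = 6/7, CG = −√(6/7)
Pairs with CG² = 1/7: (1/2,2): +√(1/7)

(1/2,2): +√(1/7)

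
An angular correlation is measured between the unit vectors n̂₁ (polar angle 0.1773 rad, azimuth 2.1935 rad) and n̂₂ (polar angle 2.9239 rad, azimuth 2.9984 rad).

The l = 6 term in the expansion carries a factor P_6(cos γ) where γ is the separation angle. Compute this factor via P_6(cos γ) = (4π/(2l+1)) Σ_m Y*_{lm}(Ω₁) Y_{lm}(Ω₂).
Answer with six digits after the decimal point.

Expand P_6 via completeness: Σ_{m} conj(Y_{6,m}) at Ω₁ times Y_{6,m} at Ω₂ —
  [-6]  conj(Y_{6,-6})(Ω₁) = (0.000012, 0.000008) ; Y_{6,-6}(Ω₂) = (0.000032, 0.000037) ; Δ = (0.000000, 0.000000)
  [-5]  conj(Y_{6,-5})(Ω₁) = (-0.000008, -0.000281) ; Y_{6,-5}(Ω₂) = (0.000579, 0.000504) ; Δ = (0.000000, -0.000000)
  [-4]  conj(Y_{6,-4})(Ω₁) = (-0.002653, 0.002020) ; Y_{6,-4}(Ω₂) = (0.006189, 0.003991) ; Δ = (-0.000024, 0.000002)
  [-3]  conj(Y_{6,-3})(Ω₁) = (0.025757, 0.007892) ; Y_{6,-3}(Ω₂) = (0.043614, 0.019980) ; Δ = (0.000966, 0.000859)
  [-2]  conj(Y_{6,-2})(Ω₁) = (-0.047088, -0.139570) ; Y_{6,-2}(Ω₂) = (0.201595, 0.059366) ; Δ = (-0.001207, -0.030932)
  [-1]  conj(Y_{6,-1})(Ω₁) = (-0.288331, 0.401576) ; Y_{6,-1}(Ω₂) = (0.549683, 0.079253) ; Δ = (-0.190317, 0.197888)
  [+0]  conj(Y_{6,0})(Ω₁) = (0.707703, -0.000000) ; Y_{6,0}(Ω₂) = (0.569737, 0.000000) ; Δ = (0.403205, 0.000000)
  [+1]  conj(Y_{6,1})(Ω₁) = (0.288331, 0.401576) ; Y_{6,1}(Ω₂) = (-0.549683, 0.079253) ; Δ = (-0.190317, -0.197888)
  [+2]  conj(Y_{6,2})(Ω₁) = (-0.047088, 0.139570) ; Y_{6,2}(Ω₂) = (0.201595, -0.059366) ; Δ = (-0.001207, 0.030932)
  [+3]  conj(Y_{6,3})(Ω₁) = (-0.025757, 0.007892) ; Y_{6,3}(Ω₂) = (-0.043614, 0.019980) ; Δ = (0.000966, -0.000859)
  [+4]  conj(Y_{6,4})(Ω₁) = (-0.002653, -0.002020) ; Y_{6,4}(Ω₂) = (0.006189, -0.003991) ; Δ = (-0.000024, -0.000002)
  [+5]  conj(Y_{6,5})(Ω₁) = (0.000008, -0.000281) ; Y_{6,5}(Ω₂) = (-0.000579, 0.000504) ; Δ = (0.000000, 0.000000)
  [+6]  conj(Y_{6,6})(Ω₁) = (0.000012, -0.000008) ; Y_{6,6}(Ω₂) = (0.000032, -0.000037) ; Δ = (0.000000, -0.000000)
Accumulated sum (0.022040, 0.000000); after 4π/(2l+1) scaling, (0.021305, 0.000000) ⇒ P_6 = 0.021305

0.021305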